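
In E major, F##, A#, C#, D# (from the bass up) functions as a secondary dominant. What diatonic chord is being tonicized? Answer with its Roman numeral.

The chord is a dominant seventh chord on D#.
A dominant resolves down a perfect fifth: D# → G#. In E major, G# is scale degree 3, i.e. iii.

iii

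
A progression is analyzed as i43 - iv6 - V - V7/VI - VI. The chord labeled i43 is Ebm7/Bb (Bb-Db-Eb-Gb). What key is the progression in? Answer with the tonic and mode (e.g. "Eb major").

Eb minor

i43 is given as Bb-Db-Eb-Gb — a minor seventh chord with root Eb.
If Eb is scale degree 1 and the mode makes that degree carry a minor seventh chord, the tonic is Eb and the mode is minor.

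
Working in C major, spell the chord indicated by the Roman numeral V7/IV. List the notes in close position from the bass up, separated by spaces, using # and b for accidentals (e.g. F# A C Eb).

C E G Bb

The slash means an applied dominant: we want the dominant of IV. In C major, IV is F major, and its dominant is built on C.
Building a dominant seventh chord on C gives C-E-G-Bb.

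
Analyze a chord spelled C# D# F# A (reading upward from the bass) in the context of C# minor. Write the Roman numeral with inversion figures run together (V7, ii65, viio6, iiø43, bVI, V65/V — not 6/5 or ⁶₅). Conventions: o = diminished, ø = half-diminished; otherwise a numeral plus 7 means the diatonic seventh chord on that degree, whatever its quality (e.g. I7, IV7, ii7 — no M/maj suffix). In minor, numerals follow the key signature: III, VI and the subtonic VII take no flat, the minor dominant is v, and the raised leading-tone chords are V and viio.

iiø42

Stacked in thirds the chord is D#-F#-A-C#: a half-diminished seventh chord on D#.
D# is scale degree 2 in C# minor, and a half-diminished seventh chord on that degree is written iiø7.
With C# in the bass the chord is in third inversion, so the figured bass is 42.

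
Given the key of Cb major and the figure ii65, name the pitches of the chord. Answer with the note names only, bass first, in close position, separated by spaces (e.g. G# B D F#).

In Cb major, the supertonic is Db, and the diatonic chord built there is a minor seventh chord.
Stacking thirds from Db gives Db-Fb-Ab-Cb.
The figured bass 65 indicates first inversion, placing the third (Fb) in the bass: Fb-Ab-Cb-Db.

Fb Ab Cb Db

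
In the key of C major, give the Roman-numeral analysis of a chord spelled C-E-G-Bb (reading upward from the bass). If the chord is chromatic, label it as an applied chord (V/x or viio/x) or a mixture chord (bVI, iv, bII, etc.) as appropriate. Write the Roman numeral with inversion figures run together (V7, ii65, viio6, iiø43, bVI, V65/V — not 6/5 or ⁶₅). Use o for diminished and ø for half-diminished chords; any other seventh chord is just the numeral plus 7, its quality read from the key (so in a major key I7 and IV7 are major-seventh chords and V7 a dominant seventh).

Stacked in thirds the chord is C-E-G-Bb: a dominant seventh chord on C.
C is not a diatonic chord root with this quality in C major, but it lies a perfect fifth above F (IV), so the chord functions as an applied dominant of IV.

V7/IV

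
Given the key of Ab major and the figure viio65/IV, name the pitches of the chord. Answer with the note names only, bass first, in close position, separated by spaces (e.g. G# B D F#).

The slash marks an applied leading-tone chord: viio of IV. In Ab major, IV is Db, so the leading tone to it is C, a half step below.
Building a fully diminished seventh chord on C gives C-Eb-Gb-Bbb.
The figured bass 65 indicates first inversion, placing the third (Eb) in the bass: Eb-Gb-Bbb-C.

Eb Gb Bbb C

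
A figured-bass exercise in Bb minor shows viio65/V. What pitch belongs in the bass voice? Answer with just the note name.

G

The applied chord viio65/V is rooted on E: E-G-Bb-Db.
The figure 65 means first inversion — the third is in the bass.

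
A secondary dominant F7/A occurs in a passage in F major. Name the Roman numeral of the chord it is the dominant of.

The chord is a dominant seventh chord on F.
A dominant resolves down a perfect fifth: F → Bb. In F major, Bb is scale degree 4, i.e. IV.

IV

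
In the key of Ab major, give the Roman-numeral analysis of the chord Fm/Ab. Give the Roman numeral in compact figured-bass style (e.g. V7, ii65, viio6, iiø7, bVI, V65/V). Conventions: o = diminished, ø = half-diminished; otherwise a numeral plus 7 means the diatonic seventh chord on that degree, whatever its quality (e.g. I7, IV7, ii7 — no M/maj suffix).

Stacked in thirds the chord is F-Ab-C: a minor triad on F.
In Ab major, F is the submediant; the diatonic minor triad there is vi.
With Ab in the bass the chord is in first inversion, so the figured bass is 6.

vi6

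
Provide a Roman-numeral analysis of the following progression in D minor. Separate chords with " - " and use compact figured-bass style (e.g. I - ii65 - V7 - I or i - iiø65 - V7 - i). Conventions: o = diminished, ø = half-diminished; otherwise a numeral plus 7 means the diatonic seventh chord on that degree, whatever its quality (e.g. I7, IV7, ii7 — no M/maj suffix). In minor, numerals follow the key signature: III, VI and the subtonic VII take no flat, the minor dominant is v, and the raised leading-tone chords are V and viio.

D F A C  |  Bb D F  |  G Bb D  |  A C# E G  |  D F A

i7 - VI - iv - V7 - i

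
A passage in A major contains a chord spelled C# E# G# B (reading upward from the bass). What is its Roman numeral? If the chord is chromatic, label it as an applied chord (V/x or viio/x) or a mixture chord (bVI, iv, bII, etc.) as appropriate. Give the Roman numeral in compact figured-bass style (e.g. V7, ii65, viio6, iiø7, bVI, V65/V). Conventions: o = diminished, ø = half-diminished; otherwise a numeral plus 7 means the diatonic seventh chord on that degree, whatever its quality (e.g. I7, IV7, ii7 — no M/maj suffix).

V7/vi

The pitches C#-E#-G#-B form a dominant seventh chord rooted on C#.
C# is not a diatonic chord root with this quality in A major, but it lies a perfect fifth above F# (vi), so the chord functions as an applied dominant of vi.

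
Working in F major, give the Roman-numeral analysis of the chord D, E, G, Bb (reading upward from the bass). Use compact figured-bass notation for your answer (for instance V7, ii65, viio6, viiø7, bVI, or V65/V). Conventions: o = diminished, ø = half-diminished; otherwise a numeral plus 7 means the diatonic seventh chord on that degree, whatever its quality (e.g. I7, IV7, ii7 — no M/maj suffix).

viiø42

Stacked in thirds the chord is E-G-Bb-D: a half-diminished seventh chord on E.
E is scale degree 7 in F major, and a half-diminished seventh chord on that degree is written viiø7.
With D in the bass the chord is in third inversion, so the figured bass is 42.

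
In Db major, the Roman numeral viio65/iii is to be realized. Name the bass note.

The applied chord viio65/iii is rooted on E: E-G-Bb-Db.
The figure 65 means first inversion — the third is in the bass.

G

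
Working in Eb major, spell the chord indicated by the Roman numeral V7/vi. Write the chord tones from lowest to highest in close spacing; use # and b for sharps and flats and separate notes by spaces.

The slash means an applied dominant: we want the dominant of vi. In Eb major, vi is C minor, and its dominant is built on G.
Building a dominant seventh chord on G gives G-B-D-F.

G B D F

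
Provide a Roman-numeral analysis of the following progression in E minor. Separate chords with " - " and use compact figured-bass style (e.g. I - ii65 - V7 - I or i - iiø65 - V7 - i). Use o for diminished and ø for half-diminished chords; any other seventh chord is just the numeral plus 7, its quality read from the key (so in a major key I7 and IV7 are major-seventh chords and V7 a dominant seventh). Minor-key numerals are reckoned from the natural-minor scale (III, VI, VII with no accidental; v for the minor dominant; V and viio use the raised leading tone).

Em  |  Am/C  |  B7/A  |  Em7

i - iv6 - V42 - i7

Em: root E is the tonic; minor triad there is i.
Am/C has root A, degree 4 in E minor, so iv6.
B7/A: root B is the dominant; dominant seventh chord there is V42.
Em7: root E is the tonic; minor seventh chord there is i7.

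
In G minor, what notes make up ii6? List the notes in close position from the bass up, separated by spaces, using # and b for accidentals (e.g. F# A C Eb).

ii6 is the minor supertonic, borrowed from the parallel major (the Dorian ii). In G minor that root is A.
So the chord is A-C-E.
The figured bass 6 indicates first inversion, placing the third (C) in the bass: C-E-A.

C E A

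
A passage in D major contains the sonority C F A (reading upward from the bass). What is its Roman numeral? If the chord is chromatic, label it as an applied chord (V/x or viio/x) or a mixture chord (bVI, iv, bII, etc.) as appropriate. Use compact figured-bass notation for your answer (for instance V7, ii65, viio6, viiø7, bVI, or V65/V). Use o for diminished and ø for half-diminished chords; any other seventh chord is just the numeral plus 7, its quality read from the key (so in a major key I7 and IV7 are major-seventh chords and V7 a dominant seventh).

bIII64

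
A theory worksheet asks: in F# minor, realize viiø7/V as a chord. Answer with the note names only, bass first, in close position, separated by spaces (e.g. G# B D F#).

B# D# F# A#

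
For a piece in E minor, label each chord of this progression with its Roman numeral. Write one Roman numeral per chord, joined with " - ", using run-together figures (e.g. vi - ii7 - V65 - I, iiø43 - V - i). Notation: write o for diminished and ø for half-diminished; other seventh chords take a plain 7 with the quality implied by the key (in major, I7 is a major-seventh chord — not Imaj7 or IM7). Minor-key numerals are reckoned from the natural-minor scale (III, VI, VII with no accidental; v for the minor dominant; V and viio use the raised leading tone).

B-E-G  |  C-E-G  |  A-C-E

B-E-G has root E, degree 1 in E minor, so i64.
C-E-G: major triad on C = scale degree 6 → VI.
A-C-E: minor triad on A = scale degree 4 → iv.

i64 - VI - iv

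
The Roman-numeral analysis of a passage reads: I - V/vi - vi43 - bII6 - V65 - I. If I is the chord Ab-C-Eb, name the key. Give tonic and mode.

The chord Ab is a major triad rooted on Ab; its label is I.
If Ab is scale degree 1 and the mode makes that degree carry a major triad, the tonic is Ab and the mode is major.

Ab major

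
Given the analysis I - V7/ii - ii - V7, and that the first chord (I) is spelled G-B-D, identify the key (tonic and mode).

I is given as G-B-D — a major triad with root G.
If G is scale degree 1 and the mode makes that degree carry a major triad, the tonic is G and the mode is major.

G major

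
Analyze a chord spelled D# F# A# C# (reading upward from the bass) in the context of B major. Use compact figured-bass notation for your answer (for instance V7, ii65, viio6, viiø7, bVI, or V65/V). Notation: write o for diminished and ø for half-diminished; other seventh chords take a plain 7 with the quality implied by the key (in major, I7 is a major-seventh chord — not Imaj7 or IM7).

The pitches D#-F#-A#-C# form a minor seventh chord rooted on D#.
D# is scale degree 3 in B major, and a minor seventh chord on that degree is written iii7.

iii7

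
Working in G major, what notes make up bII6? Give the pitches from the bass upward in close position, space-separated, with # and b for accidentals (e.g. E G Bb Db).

C Eb Ab

bII6 is the Neapolitan sixth — a major triad on the lowered second degree, here in its customary first inversion. In G major that root is Ab.
So the chord is Ab-C-Eb, a major triad.
With the 6 figure the chord is in first inversion; from the bass C upward in close position it reads C-Eb-Ab.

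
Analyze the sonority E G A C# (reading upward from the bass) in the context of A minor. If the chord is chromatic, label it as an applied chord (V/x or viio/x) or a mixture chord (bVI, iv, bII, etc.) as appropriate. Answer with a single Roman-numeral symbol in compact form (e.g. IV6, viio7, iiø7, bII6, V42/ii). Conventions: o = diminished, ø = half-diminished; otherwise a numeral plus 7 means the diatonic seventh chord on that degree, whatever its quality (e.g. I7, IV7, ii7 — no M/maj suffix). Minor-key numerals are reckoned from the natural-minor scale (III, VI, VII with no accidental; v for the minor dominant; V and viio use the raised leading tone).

Stacked in thirds the chord is A-C#-E-G: a dominant seventh chord on A.
A is not a diatonic chord root with this quality in A minor, but it lies a perfect fifth above D (iv), so the chord functions as an applied dominant of iv.
With E in the bass the chord is in second inversion, so the figured bass is 43.

V43/iv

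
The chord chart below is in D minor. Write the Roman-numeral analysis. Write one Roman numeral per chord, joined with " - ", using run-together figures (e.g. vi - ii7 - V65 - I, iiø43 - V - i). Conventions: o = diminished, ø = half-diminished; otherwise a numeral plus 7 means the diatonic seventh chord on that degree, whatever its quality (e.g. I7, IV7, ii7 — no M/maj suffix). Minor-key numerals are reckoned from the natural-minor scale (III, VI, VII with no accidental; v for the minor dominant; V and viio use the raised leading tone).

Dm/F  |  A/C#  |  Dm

Dm/F has root D, degree 1 in D minor, so i6.
A/C# has root A, degree 5 in D minor, so V6.
Dm: root D is the tonic; minor triad there is i.

i6 - V6 - i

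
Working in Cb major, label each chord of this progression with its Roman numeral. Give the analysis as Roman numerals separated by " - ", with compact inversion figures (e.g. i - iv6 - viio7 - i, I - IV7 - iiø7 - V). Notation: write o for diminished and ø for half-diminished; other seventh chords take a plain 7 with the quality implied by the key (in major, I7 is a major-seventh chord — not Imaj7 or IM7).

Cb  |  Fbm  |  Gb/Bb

I - iv - V6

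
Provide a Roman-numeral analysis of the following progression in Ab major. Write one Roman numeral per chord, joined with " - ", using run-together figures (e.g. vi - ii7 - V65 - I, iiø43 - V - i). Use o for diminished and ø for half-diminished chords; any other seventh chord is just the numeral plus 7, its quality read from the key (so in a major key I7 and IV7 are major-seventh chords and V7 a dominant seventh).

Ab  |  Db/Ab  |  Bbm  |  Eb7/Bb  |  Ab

I - IV64 - ii - V43 - I

Ab: major triad on Ab = scale degree 1 → I.
Db/Ab: major triad on Db = scale degree 4 → IV64.
Bbm: root Bb is the supertonic; minor triad there is ii.
Eb7/Bb has root Eb, degree 5 in Ab major, so V43.
Ab has root Ab, degree 1 in Ab major, so I.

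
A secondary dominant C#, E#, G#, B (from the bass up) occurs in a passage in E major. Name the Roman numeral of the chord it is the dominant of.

ii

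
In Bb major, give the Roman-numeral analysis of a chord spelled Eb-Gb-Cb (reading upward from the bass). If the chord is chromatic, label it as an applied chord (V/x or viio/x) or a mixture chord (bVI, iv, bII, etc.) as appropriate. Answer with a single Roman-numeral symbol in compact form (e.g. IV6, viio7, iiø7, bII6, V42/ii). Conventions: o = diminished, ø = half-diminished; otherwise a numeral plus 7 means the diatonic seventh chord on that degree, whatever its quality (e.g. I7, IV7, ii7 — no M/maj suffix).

bII6

Stacked in thirds the chord is Cb-Eb-Gb: a major triad on Cb.
Cb is the lowered second degree of Bb major (diatonic 2 would be C). This is the Neapolitan sixth — a major triad on the lowered second degree, here in its customary first inversion.
With Eb in the bass the chord is in first inversion, so the figured bass is 6.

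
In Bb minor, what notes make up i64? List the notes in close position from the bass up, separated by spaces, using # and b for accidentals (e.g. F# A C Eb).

In Bb minor, the first degree is Bb, and the diatonic chord built there is a minor triad.
That chord is spelled Bb-Db-F.
With the 64 figure the chord is in second inversion; from the bass F upward in close position it reads F-Bb-Db.

F Bb Db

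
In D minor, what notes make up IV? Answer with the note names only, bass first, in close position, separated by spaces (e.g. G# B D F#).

Scale degree 4 in D minor is G; here the chord built on it is altered to a major triad. IV is the major subdominant, borrowed from the parallel major.
So the chord is G-B-D.

G B D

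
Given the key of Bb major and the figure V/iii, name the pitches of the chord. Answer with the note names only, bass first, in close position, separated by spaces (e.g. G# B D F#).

V/iii is a secondary dominant — the dominant triad of iii. iii in Bb major is D, so the applied chord's root is A, a perfect fifth above.
Building a major triad on A gives A-C#-E.

A C# E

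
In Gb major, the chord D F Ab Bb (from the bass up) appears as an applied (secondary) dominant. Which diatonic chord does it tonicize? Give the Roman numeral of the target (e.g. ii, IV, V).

vi

The chord is a dominant seventh chord on Bb.
A dominant resolves down a perfect fifth: Bb → Eb. In Gb major, Eb is scale degree 6, i.e. vi.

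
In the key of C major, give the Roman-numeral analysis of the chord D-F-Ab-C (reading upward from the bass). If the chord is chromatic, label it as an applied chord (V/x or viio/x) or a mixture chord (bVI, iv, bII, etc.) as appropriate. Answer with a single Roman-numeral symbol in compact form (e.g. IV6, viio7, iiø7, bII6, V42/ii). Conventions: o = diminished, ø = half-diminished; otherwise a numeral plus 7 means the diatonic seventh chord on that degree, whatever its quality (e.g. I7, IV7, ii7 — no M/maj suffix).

iiø7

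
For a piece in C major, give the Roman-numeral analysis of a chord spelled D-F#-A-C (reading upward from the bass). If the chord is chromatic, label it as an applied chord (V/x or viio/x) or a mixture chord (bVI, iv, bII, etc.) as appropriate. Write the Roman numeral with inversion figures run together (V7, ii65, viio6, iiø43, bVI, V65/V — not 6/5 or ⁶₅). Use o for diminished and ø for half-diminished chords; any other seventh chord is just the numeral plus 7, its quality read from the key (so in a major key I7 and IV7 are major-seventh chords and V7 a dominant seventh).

V7/V

The pitches D-F#-A-C form a dominant seventh chord rooted on D.
D is not a diatonic chord root with this quality in C major, but it lies a perfect fifth above G (V), so the chord functions as an applied dominant of V.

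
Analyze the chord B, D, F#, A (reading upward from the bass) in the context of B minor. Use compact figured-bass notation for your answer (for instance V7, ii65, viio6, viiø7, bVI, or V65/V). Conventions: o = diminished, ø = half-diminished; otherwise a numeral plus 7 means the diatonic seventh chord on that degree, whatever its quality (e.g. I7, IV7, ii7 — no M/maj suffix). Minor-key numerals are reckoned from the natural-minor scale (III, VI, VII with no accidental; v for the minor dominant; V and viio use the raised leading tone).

i7

The pitches B-D-F#-A form a minor seventh chord rooted on B.
B is scale degree 1 in B minor, and a minor seventh chord on that degree is written i7.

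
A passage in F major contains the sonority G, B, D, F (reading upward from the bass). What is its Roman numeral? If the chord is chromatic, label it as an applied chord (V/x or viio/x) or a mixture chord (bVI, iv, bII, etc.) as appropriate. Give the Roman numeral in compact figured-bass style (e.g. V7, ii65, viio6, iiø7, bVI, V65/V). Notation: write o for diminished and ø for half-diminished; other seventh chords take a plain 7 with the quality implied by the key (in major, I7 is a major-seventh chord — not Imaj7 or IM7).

V7/V

Stacked in thirds the chord is G-B-D-F: a dominant seventh chord on G.
G is not a diatonic chord root with this quality in F major, but it lies a perfect fifth above C (V), so the chord functions as an applied dominant of V.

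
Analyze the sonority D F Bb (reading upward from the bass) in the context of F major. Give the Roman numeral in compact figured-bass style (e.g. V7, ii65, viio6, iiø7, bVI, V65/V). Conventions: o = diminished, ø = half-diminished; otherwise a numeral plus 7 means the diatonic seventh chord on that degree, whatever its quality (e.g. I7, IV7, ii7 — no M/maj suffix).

IV6

The pitches Bb-D-F form a major triad rooted on Bb.
In F major, Bb is the subdominant; the diatonic major triad there is IV.
With D in the bass the chord is in first inversion, so the figured bass is 6.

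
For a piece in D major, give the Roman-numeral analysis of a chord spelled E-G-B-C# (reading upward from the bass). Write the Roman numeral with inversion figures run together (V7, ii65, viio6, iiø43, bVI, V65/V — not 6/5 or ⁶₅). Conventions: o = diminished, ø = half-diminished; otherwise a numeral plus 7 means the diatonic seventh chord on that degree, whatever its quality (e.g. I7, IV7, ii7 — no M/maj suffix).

Stacked in thirds the chord is C#-E-G-B: a half-diminished seventh chord on C#.
C# is scale degree 7 in D major, and a half-diminished seventh chord on that degree is written viiø7.
With E in the bass the chord is in first inversion, so the figured bass is 65.

viiø65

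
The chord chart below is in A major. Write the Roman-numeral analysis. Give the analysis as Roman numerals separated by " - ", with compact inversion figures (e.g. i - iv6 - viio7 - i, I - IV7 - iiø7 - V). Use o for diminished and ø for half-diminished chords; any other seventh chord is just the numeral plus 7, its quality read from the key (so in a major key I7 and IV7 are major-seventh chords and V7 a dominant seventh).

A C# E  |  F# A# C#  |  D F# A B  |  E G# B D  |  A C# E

I - V/ii - ii65 - V7 - I

A-C#-E: root A is the tonic; major triad there is I.
F#-A#-C#: a major triad on F#, the applied dominant of ii → V/ii.
D-F#-A-B: root B is the supertonic; minor seventh chord there is ii65.
E-G#-B-D: dominant seventh chord on E = scale degree 5 → V7.
A-C#-E: major triad on A = scale degree 1 → I.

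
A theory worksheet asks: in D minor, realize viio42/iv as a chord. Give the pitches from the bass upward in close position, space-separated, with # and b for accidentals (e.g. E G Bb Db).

viio42/iv is a secondary leading-tone chord. The target iv is G in D minor; the applied chord is rooted a semitone below, on F#.
Building a fully diminished seventh chord on F# gives F#-A-C-Eb.
The figured bass 42 indicates third inversion, placing the seventh (Eb) in the bass: Eb-F#-A-C.

Eb F# A C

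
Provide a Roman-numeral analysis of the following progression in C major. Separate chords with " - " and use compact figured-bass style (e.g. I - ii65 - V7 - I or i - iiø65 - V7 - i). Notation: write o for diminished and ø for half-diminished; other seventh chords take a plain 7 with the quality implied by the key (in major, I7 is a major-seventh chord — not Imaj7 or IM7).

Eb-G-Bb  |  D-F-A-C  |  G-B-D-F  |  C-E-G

Eb-G-Bb: major triad on Eb — chromatic; bIII (borrowed from the parallel minor).
D-F-A-C has root D, degree 2 in C major, so ii7.
G-B-D-F: root G is the dominant; dominant seventh chord there is V7.
C-E-G: root C is the tonic; major triad there is I.

bIII - ii7 - V7 - I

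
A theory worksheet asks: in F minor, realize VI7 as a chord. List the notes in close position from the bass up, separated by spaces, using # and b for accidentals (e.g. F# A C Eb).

The numeral's case and figure indicate a major seventh chord. In F minor its root, scale degree 6, is Db.
That chord is spelled Db-F-Ab-C.

Db F Ab C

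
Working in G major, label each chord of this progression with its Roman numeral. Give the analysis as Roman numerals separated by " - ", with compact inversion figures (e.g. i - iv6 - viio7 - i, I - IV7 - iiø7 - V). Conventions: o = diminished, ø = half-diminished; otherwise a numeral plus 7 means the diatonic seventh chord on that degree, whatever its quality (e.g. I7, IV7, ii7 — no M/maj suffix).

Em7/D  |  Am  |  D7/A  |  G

Em7/D: minor seventh chord on E = scale degree 6 → vi42.
Am has root A, degree 2 in G major, so ii.
D7/A: root D is the dominant; dominant seventh chord there is V43.
G: root G is the tonic; major triad there is I.

vi42 - ii - V43 - I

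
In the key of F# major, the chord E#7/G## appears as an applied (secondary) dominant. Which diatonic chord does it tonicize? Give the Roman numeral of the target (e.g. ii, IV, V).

iii

The chord is a dominant seventh chord on E#.
A dominant resolves down a perfect fifth: E# → A#. In F# major, A# is scale degree 3, i.e. iii.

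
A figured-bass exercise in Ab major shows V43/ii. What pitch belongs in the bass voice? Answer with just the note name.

The applied chord V43/ii is rooted on F: F-A-C-Eb.
The figure 43 means second inversion — the fifth is in the bass.

C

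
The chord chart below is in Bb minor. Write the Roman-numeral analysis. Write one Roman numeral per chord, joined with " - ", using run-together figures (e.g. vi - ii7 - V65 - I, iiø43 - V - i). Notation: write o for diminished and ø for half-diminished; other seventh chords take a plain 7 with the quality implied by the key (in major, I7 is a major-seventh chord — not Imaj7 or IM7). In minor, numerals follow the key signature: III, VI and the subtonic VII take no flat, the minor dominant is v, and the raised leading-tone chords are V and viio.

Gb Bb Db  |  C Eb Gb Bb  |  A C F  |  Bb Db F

Gb-Bb-Db: root Gb is the submediant; major triad there is VI.
C-Eb-Gb-Bb: half-diminished seventh chord on C = scale degree 2 → iiø7.
A-C-F: root F is the dominant; major triad there is V6.
Bb-Db-F has root Bb, degree 1 in Bb minor, so i.

VI - iiø7 - V6 - i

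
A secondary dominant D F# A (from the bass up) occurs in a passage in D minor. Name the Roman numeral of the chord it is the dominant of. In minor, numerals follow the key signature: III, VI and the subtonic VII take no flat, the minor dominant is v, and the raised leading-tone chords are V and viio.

iv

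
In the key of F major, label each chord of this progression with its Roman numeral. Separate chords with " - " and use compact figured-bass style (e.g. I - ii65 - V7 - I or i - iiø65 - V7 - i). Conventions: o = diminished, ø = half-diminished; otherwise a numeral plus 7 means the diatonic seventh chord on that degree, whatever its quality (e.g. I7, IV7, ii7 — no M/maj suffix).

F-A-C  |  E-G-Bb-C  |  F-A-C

I - V65 - I

F-A-C: major triad on F = scale degree 1 → I.
E-G-Bb-C has root C, degree 5 in F major, so V65.
F-A-C has root F, degree 1 in F major, so I.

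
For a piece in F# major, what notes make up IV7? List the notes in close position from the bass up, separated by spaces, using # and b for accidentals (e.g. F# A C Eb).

The numeral's case and figure indicate a major seventh chord. In F# major its root, scale degree 4, is B.
Stacking thirds from B gives B-D#-F#-A#.

B D# F# A#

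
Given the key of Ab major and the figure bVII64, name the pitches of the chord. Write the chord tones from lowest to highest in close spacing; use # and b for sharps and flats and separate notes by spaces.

Db Gb Bb

bVII64 is a major triad on the lowered seventh degree (the subtonic), borrowed from the parallel minor. In Ab major that root is Gb.
So the chord is Gb-Bb-Db.
With the 64 figure the chord is in second inversion; from the bass Db upward in close position it reads Db-Gb-Bb.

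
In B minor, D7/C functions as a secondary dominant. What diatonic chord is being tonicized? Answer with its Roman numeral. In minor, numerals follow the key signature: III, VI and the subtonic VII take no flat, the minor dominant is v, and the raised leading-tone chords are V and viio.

VI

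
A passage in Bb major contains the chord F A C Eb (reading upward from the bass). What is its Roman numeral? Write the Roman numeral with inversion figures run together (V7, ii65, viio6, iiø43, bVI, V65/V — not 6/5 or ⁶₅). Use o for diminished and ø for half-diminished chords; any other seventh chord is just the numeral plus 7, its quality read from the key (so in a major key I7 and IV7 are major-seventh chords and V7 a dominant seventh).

Stacked in thirds the chord is F-A-C-Eb: a dominant seventh chord on F.
In Bb major, F is the dominant; the diatonic dominant seventh chord there is V7.

V7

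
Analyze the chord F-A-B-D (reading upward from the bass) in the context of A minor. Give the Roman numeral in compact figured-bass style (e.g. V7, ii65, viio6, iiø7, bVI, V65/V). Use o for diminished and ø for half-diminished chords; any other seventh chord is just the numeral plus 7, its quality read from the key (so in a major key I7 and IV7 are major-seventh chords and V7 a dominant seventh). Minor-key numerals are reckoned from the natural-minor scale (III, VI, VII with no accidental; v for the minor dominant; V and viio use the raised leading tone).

iiø43

The pitches B-D-F-A form a half-diminished seventh chord rooted on B.
In A minor, B is the supertonic; the diatonic half-diminished seventh chord there is iiø7.
With F in the bass the chord is in second inversion, so the figured bass is 43.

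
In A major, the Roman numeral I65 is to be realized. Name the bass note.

C#

I in A major has root A; the chord is A-C#-E-G#.
The figure 65 means first inversion — the third is in the bass.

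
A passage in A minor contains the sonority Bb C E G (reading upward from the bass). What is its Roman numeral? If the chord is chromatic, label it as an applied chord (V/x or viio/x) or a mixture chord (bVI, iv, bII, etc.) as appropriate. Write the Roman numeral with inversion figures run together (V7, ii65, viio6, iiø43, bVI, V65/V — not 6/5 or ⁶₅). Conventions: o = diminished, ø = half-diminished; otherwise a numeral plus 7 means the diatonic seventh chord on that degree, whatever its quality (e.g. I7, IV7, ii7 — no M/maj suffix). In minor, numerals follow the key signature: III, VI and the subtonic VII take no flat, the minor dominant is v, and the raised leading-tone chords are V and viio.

V42/VI

Stacked in thirds the chord is C-E-G-Bb: a dominant seventh chord on C.
C is not a diatonic chord root with this quality in A minor, but it lies a perfect fifth above F (VI), so the chord functions as an applied dominant of VI.
With Bb in the bass the chord is in third inversion, so the figured bass is 42.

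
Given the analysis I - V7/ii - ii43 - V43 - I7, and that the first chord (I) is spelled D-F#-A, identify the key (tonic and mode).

The chord D is a major triad rooted on D; its label is I.
If D is scale degree 1 and the mode makes that degree carry a major triad, the tonic is D and the mode is major.

D major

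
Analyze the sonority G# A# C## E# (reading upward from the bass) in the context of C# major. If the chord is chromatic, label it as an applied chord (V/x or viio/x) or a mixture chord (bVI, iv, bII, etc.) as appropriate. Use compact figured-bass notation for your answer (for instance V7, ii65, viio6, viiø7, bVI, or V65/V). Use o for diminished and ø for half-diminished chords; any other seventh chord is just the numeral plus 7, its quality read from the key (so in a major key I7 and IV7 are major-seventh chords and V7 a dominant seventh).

Stacked in thirds the chord is A#-C##-E#-G#: a dominant seventh chord on A#.
A# is not a diatonic chord root with this quality in C# major, but it lies a perfect fifth above D# (ii), so the chord functions as an applied dominant of ii.
With G# in the bass the chord is in third inversion, so the figured bass is 42.

V42/ii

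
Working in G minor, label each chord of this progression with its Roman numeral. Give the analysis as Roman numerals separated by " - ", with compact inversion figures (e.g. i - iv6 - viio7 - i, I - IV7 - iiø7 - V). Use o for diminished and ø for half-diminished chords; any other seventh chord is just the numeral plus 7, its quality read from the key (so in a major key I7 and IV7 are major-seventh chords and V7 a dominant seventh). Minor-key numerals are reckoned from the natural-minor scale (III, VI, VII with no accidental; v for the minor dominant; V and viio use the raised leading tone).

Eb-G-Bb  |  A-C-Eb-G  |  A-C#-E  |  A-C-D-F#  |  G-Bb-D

Eb-G-Bb: root Eb is the submediant; major triad there is VI.
A-C-Eb-G: half-diminished seventh chord on A = scale degree 2 → iiø7.
A-C#-E: a major triad on A, the applied dominant of V → V/V.
A-C-D-F#: dominant seventh chord on D = scale degree 5 → V43.
G-Bb-D: minor triad on G = scale degree 1 → i.

VI - iiø7 - V/V - V43 - i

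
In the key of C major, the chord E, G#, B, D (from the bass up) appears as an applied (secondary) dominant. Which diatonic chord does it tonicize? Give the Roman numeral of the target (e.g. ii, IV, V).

vi

The chord is a dominant seventh chord on E.
A dominant resolves down a perfect fifth: E → A. In C major, A is scale degree 6, i.e. vi.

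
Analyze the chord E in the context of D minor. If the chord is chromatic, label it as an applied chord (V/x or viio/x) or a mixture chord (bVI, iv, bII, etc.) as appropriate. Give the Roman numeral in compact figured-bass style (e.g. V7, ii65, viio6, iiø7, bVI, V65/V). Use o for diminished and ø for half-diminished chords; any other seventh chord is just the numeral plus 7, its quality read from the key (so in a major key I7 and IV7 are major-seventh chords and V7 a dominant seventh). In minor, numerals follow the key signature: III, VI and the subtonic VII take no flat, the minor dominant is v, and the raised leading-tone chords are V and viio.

V/V

Stacked in thirds the chord is E-G#-B: a major triad on E.
E is not a diatonic chord root with this quality in D minor, but it lies a perfect fifth above A (V), so the chord functions as an applied dominant of V.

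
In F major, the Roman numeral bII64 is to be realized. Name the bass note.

Db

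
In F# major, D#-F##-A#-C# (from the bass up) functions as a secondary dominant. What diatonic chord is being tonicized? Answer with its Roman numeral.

ii

The chord is a dominant seventh chord on D#.
A dominant resolves down a perfect fifth: D# → G#. In F# major, G# is scale degree 2, i.e. ii.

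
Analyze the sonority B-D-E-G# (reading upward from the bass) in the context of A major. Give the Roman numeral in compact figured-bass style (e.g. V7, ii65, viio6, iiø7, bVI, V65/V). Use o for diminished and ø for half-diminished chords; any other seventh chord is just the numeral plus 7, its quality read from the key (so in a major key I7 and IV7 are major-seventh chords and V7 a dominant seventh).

V43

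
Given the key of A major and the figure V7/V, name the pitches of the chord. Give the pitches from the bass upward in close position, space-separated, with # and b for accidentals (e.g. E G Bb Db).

B D# F# A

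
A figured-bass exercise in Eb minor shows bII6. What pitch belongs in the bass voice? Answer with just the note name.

Ab

bII in Eb minor has root Fb; the chord is Fb-Ab-Cb.
The figure 6 means first inversion — the third is in the bass.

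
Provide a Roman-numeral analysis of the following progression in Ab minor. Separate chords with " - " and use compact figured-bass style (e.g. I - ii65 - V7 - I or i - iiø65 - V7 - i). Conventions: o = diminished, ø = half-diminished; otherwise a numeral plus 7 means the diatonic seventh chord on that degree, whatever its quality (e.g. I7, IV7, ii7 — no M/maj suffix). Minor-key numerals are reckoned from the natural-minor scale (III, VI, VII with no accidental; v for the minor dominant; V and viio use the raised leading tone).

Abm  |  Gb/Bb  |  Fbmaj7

i - VII6 - VI7

Abm has root Ab, degree 1 in Ab minor, so i.
Gb/Bb: root Gb is the subtonic; major triad there is VII6.
Fbmaj7: root Fb is the submediant; major seventh chord there is VI7.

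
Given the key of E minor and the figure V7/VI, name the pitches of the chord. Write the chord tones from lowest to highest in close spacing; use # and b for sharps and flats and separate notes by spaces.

G B D F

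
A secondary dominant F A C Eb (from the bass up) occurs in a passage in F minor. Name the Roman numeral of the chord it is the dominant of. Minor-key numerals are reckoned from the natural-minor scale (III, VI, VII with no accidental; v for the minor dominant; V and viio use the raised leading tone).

The chord is a dominant seventh chord on F.
A dominant resolves down a perfect fifth: F → Bb. In F minor, Bb is scale degree 4, i.e. iv.

iv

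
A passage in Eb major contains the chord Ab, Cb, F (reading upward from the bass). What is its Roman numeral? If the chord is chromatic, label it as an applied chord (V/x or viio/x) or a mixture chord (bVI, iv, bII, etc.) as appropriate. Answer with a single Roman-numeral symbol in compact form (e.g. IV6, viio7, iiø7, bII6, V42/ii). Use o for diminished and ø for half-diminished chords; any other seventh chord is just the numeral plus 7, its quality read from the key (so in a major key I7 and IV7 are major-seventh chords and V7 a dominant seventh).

iio6

The pitches F-Ab-Cb form a diminished triad rooted on F.
F is the second degree of Eb major. This is the diminished supertonic triad, borrowed from the parallel minor.
With Ab in the bass the chord is in first inversion, so the figured bass is 6.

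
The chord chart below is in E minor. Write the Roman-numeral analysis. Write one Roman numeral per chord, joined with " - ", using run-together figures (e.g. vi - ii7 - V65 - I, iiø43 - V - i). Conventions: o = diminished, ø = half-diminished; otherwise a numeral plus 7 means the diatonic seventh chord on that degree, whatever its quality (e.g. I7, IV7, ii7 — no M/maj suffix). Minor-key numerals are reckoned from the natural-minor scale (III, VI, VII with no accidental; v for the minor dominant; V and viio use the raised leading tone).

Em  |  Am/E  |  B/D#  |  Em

i - iv64 - V6 - i

Em has root E, degree 1 in E minor, so i.
Am/E: root A is the subdominant; minor triad there is iv64.
B/D# has root B, degree 5 in E minor, so V6.
Em: minor triad on E = scale degree 1 → i.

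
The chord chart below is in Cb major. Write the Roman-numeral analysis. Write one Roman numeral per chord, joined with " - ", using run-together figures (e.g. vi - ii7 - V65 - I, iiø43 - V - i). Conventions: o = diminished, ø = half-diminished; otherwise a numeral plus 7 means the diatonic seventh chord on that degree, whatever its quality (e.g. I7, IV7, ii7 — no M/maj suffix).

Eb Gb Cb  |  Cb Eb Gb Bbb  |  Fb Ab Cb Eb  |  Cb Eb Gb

I6 - V7/IV - IV7 - I

Eb-Gb-Cb: major triad on Cb = scale degree 1 → I6.
Cb-Eb-Gb-Bbb: chromatic; Cb is V of IV, so V7/IV.
Fb-Ab-Cb-Eb: major seventh chord on Fb = scale degree 4 → IV7.
Cb-Eb-Gb: root Cb is the tonic; major triad there is I.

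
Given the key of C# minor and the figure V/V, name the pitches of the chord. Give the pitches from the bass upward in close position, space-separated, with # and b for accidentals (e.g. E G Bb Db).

D# F## A#

The slash means an applied dominant: we want the dominant of V. In C# minor, V is G# major, and its dominant is built on D#.
Building a major triad on D# gives D#-F##-A#.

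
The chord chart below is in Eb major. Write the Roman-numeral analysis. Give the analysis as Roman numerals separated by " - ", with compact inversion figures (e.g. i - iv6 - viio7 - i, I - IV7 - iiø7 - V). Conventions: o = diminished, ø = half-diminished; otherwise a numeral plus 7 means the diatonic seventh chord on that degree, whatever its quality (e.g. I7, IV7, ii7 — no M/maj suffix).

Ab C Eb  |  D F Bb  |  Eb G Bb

IV - V6 - I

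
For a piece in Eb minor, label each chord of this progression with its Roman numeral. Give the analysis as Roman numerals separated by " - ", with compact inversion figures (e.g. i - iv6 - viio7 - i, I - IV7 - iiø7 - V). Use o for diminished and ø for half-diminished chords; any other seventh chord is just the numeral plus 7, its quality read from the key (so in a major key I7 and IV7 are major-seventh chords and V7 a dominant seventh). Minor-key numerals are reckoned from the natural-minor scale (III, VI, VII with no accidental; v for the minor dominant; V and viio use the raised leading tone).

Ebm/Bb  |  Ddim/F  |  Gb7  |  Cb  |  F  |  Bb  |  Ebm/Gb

i64 - viio6 - V7/VI - VI - V/V - V - i6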